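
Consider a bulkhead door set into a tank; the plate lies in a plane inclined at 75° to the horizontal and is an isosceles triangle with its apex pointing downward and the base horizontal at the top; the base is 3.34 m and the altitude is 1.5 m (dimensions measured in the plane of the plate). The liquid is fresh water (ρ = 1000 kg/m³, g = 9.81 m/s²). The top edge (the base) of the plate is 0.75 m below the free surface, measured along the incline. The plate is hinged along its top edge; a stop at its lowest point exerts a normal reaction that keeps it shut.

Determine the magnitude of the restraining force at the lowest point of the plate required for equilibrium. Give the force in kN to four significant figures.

γ = ρg = 1000 × 9.81 = 9810 N/m³ = 9.81 kN/m³.
Let θ = 75° be the plate's angle to the horizontal; measure y along the incline from where the plane meets the free surface. Vertical depth h = y·sinθ with sinθ = 0.965926.
With the apex down, the centroid sits h/3 = 1.5/3 = 0.5 m below the base (the top edge), so y_c = 0.75 + 0.5 = 1.25 m and h_c = 1.25 × 0.965926 = 1.20741 m.
A = ½ × 3.34 × 1.5 = 2.505 m².
Resultant F = γ·h_c·A = 9.81 × 1.20741 × 2.505 = 29.671 kN.
I_c = b·h³/36 = 3.34 × 1.5³/36 = 0.313125 m⁴.
Centre of pressure: y_p = y_c + I_c/(y_c·A) = 1.25 + 0.313125/(1.25 × 2.505) = 1.25 + 0.1 = 1.35 m along the plane.
The resultant acts 0.5 + 0.1 = 0.6 m (along the plate) below the hinge at the top edge, so the moment about the hinge is M = F × 0.6 = 29.671 × 0.6 = 17.8026 kN·m.
A normal force at the bottom, 1.5 m from the hinge, must supply this moment: P = 17.8026/1.5 = 11.8684 kN.

P ≈ 11.87 kN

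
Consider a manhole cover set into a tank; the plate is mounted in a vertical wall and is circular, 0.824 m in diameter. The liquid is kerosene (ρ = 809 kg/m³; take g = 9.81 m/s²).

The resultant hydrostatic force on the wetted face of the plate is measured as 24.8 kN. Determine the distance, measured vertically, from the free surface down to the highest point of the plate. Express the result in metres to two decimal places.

d_top ≈ 5.45 m

γ = ρg = 809 × 9.81 / 1000 = 7.93629 kN/m³.
A = π(0.412)² = 0.533267 m².
From F = γ·h_c·A, the centroid depth is h_c = 24.8/(7.93629 × 0.533267) = 5.85989 m.
The centroid is at the centre, 0.412 m below the top of the plate, so the highest point sits at h_top = 5.85989 − 0.412 = 5.44789 m below the surface.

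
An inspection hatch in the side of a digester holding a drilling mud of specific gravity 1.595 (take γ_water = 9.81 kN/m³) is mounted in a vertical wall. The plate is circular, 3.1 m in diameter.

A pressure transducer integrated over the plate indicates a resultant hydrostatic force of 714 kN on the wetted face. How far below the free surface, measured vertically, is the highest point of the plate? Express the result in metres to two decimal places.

γ = 1.595 × 9.81 = 15.64695 kN/m³.
A = π(1.55)² = 7.54768 m².
From F = γ·h_c·A, the centroid depth is h_c = 714/(15.64695 × 7.54768) = 6.04582 m.
The centroid is at the centre, 1.55 m below the top of the plate, so the highest point sits at h_top = 6.04582 − 1.55 = 4.49582 m below the surface.

d_top ≈ 4.50 m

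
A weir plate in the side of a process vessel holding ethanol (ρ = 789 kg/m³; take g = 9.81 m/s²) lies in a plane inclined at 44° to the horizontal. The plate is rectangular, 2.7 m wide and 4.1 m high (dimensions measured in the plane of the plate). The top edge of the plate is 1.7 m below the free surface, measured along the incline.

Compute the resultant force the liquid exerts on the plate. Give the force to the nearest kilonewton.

F ≈ 223 kN

γ = ρg = 789 × 9.81 / 1000 = 7.74009 kN/m³.
Let θ = 44° be the plate's angle to the horizontal; measure y along the incline from where the plane meets the free surface. Vertical depth h = y·sinθ with sinθ = 0.694658.
The centroid lies 4.1/2 = 2.05 m below the top edge, so y_c = 1.7 + 2.05 = 3.75 m and h_c = 3.75 × 0.694658 = 2.60497 m.
A = 2.7 × 4.1 = 11.07 m².
Resultant F = γ·h_c·A = 7.74009 × 2.60497 × 11.07 = 223.201 kN.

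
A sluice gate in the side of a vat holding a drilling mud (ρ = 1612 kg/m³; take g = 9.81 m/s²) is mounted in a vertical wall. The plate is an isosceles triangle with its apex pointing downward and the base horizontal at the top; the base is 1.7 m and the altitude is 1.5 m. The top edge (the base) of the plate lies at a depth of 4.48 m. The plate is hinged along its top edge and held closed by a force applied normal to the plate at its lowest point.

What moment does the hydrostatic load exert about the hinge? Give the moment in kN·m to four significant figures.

M ≈ 52.72 kN·m

γ = ρg = 1612 × 9.81 / 1000 = 15.81372 kN/m³.
With the apex down, the centroid sits h/3 = 1.5/3 = 0.5 m below the base (the top edge), so the centroid depth is h_c = 4.48 + 0.5 = 4.98 m.
A = ½ × 1.7 × 1.5 = 1.275 m².
Resultant F = γ·h_c·A = 15.81372 × 4.98 × 1.275 = 100.409 kN.
I_c = b·h³/36 = 1.7 × 1.5³/36 = 0.159375 m⁴.
Centre of pressure: y_p = y_c + I_c/(y_c·A) = 4.98 + 0.159375/(4.98 × 1.275) = 4.98 + 0.0251004 = 5.0051 m along the plane.
The resultant acts 0.5 + 0.0251004 = 0.5251 m (along the plate) below the hinge at the top edge, so the moment about the hinge is M = F × 0.5251 = 100.409 × 0.5251 = 52.7248 kN·m.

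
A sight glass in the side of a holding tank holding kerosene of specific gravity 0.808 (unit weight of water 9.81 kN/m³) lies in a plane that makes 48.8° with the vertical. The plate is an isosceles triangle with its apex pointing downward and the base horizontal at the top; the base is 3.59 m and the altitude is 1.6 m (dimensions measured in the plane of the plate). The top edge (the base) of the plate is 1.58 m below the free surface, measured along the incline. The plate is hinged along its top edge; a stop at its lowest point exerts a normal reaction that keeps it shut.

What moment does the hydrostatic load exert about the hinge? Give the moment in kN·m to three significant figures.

γ = 0.808 × 9.81 = 7.92648 kN/m³.
The plate makes 48.8° with the vertical, i.e. θ = 90° − 48.8° = 41.2° to the horizontal. Measuring y along the incline from the free-surface line, vertical depth h = y·sinθ with sinθ = 0.658689.
With the apex down, the centroid sits h/3 = 1.6/3 = 0.533333 m below the base (the top edge), so y_c = 1.58 + 0.533333 = 2.11333 m and h_c = 2.11333 × 0.658689 = 1.39203 m.
A = ½ × 3.59 × 1.6 = 2.872 m².
Resultant F = γ·h_c·A = 7.92648 × 1.39203 × 2.872 = 31.6894 kN.
I_c = b·h³/36 = 3.59 × 1.6³/36 = 0.408462 m⁴.
Centre of pressure: y_p = y_c + I_c/(y_c·A) = 2.11333 + 0.408462/(2.11333 × 2.872) = 2.11333 + 0.0672977 = 2.18063 m along the plane.
The resultant acts 0.533333 + 0.0672977 = 0.600631 m (along the plate) below the hinge at the top edge, so the moment about the hinge is M = F × 0.600631 = 31.6894 × 0.600631 = 19.0336 kN·m.

M ≈ 19.0 kN·m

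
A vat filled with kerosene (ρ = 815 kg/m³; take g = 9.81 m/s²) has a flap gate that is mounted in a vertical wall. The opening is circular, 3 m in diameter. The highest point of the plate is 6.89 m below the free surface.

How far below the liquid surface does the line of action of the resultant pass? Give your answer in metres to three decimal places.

γ = ρg = 815 × 9.81 / 1000 = 7.99515 kN/m³.
The centroid is at the centre, 1.5 m below the top of the plate, so the centroid depth is h_c = 6.89 + 1.5 = 8.39 m.
A = π(1.5)² = 7.06858 m².
Resultant F = γ·h_c·A = 7.99515 × 8.39 × 7.06858 = 474.155 kN.
I_c = πr⁴/4 = π × 1.5⁴/4 = 3.97608 m⁴.
Centre of pressure: y_p = y_c + I_c/(y_c·A) = 8.39 + 3.97608/(8.39 × 7.06858) = 8.39 + 0.0670442 = 8.45704 m along the plane.

h_p = 8.457 m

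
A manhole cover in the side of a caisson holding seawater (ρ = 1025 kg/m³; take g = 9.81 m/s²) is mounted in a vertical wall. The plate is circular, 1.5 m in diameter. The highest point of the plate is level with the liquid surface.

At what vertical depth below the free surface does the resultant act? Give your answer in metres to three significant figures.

γ = ρg = 1025 × 9.81 / 1000 = 10.05525 kN/m³.
The centroid is at the centre, 0.75 m below the top of the plate, so the centroid depth is h_c = 0.75 m.
A = π(0.75)² = 1.76715 m².
Resultant F = γ·h_c·A = 10.05525 × 0.75 × 1.76715 = 13.3269 kN.
I_c = πr⁴/4 = π × 0.75⁴/4 = 0.248505 m⁴.
Centre of pressure: y_p = y_c + I_c/(y_c·A) = 0.75 + 0.248505/(0.75 × 1.76715) = 0.75 + 0.1875 = 0.9375 m along the plane.

h_p = 0.938 m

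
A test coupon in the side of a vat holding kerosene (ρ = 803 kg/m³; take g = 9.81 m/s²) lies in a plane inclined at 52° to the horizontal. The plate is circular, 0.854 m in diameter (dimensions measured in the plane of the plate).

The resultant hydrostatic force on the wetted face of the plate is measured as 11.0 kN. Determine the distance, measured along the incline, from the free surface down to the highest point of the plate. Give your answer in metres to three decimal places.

y_top ≈ 2.667 m

γ = ρg = 803 × 9.81 / 1000 = 7.87743 kN/m³.
A = π(0.427)² = 0.572803 m².
From F = γ·h_c·A, the centroid depth is h_c = 11.0/(7.87743 × 0.572803) = 2.43783 m.
Let θ = 52° be the plate's angle to the horizontal; measure y along the incline from where the plane meets the free surface. Vertical depth h = y·sinθ with sinθ = 0.788011.
Along the incline, y_c = h_c/sinθ = 2.43783/0.788011 = 3.09365 m.
The centroid is at the centre, 0.427 m below the top of the plate, so the highest point sits at y_top = 3.09365 − 0.427 = 2.66665 m along the incline.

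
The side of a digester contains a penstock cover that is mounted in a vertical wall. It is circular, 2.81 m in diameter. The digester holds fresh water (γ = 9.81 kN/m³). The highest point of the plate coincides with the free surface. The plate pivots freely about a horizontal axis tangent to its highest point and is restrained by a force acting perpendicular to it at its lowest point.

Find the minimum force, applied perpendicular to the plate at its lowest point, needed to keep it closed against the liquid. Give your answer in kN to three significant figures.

γ = 9.81 kN/m³.
The centroid is at the centre, 1.405 m below the top of the plate, so the centroid depth is h_c = 1.405 m.
A = π(1.405)² = 6.20158 m².
Resultant F = γ·h_c·A = 9.81 × 1.405 × 6.20158 = 85.4767 kN.
I_c = πr⁴/4 = π × 1.405⁴/4 = 3.06052 m⁴.
Centre of pressure: y_p = y_c + I_c/(y_c·A) = 1.405 + 3.06052/(1.405 × 6.20158) = 1.405 + 0.35125 = 1.75625 m along the plane.
The resultant acts 1.405 + 0.35125 = 1.75625 m (along the plate) below the hinge at the top edge, so the moment about the hinge is M = F × 1.75625 = 85.4767 × 1.75625 = 150.118 kN·m.
A normal force at the bottom, 2.81 m from the hinge, must supply this moment: P = 150.118/2.81 = 53.4228 kN.

P ≈ 53.4 kN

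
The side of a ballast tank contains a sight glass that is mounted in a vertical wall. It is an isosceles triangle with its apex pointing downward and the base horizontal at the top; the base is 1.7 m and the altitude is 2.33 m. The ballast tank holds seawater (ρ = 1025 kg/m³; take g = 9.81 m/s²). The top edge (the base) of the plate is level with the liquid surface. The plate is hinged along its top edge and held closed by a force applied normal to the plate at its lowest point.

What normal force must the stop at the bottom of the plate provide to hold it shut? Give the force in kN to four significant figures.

P ≈ 7.733 kN

γ = ρg = 1025 × 9.81 / 1000 = 10.05525 kN/m³.
With the apex down, the centroid sits h/3 = 2.33/3 = 0.776667 m below the base (the top edge), so the centroid depth is h_c = 0.776667 m.
A = ½ × 1.7 × 2.33 = 1.9805 m².
Resultant F = γ·h_c·A = 10.05525 × 0.776667 × 1.9805 = 15.4669 kN.
I_c = b·h³/36 = 1.7 × 2.33³/36 = 0.59733 m⁴.
Centre of pressure: y_p = y_c + I_c/(y_c·A) = 0.776667 + 0.59733/(0.776667 × 1.9805) = 0.776667 + 0.388333 = 1.165 m along the plane.
The resultant acts 0.776667 + 0.388333 = 1.165 m (along the plate) below the hinge at the top edge, so the moment about the hinge is M = F × 1.165 = 15.4669 × 1.165 = 18.0189 kN·m.
A normal force at the bottom, 2.33 m from the hinge, must supply this moment: P = 18.0189/2.33 = 7.73343 kN.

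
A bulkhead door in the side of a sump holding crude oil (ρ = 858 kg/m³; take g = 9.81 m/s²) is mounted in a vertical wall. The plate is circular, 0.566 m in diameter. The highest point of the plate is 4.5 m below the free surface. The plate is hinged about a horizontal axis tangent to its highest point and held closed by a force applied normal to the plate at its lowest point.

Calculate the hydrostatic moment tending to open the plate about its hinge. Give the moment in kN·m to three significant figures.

M ≈ 2.91 kN·m

γ = ρg = 858 × 9.81 / 1000 = 8.41698 kN/m³.
The centroid is at the centre, 0.283 m below the top of the plate, so the centroid depth is h_c = 4.5 + 0.283 = 4.783 m.
A = π(0.283)² = 0.251607 m².
Resultant F = γ·h_c·A = 8.41698 × 4.783 × 0.251607 = 10.1293 kN.
I_c = πr⁴/4 = π × 0.283⁴/4 = 0.00503774 m⁴.
Centre of pressure: y_p = y_c + I_c/(y_c·A) = 4.783 + 0.00503774/(4.783 × 0.251607) = 4.783 + 0.00418613 = 4.78719 m along the plane.
The resultant acts 0.283 + 0.00418613 = 0.287186 m (along the plate) below the hinge at the top edge, so the moment about the hinge is M = F × 0.287186 = 10.1293 × 0.287186 = 2.90899 kN·m.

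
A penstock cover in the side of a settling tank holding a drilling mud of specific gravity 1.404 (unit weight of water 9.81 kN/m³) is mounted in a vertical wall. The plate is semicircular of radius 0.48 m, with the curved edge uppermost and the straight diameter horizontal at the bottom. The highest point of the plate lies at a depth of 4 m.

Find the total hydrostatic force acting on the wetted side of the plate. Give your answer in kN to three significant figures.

F ≈ 21.3 kN

γ = 1.404 × 9.81 = 13.77324 kN/m³.
The centroid lies 4r/(3π) = 0.203718 m above the diameter, so r − 4r/(3π) = 0.48 − 0.203718 = 0.276282 m below the topmost point, so the centroid depth is h_c = 4 + 0.276282 = 4.27628 m.
A = πr²/2 = π × 0.48²/2 = 0.361911 m².
Resultant F = γ·h_c·A = 13.77324 × 4.27628 × 0.361911 = 21.3159 kN.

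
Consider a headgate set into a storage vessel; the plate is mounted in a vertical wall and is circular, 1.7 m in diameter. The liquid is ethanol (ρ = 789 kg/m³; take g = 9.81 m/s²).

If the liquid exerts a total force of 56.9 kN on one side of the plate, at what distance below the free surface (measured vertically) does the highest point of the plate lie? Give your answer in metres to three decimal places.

γ = ρg = 789 × 9.81 / 1000 = 7.74009 kN/m³.
A = π(0.85)² = 2.2698 m².
From F = γ·h_c·A, the centroid depth is h_c = 56.9/(7.74009 × 2.2698) = 3.23876 m.
The centroid is at the centre, 0.85 m below the top of the plate, so the highest point sits at h_top = 3.23876 − 0.85 = 2.38876 m below the surface.

d_top ≈ 2.389 m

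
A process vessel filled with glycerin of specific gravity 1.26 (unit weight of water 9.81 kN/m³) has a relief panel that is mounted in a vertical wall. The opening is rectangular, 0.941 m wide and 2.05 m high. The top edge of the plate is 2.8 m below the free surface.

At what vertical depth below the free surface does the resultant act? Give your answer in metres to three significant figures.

γ = 1.26 × 9.81 = 12.3606 kN/m³.
The centroid lies 2.05/2 = 1.025 m below the top edge, so the centroid depth is h_c = 2.8 + 1.025 = 3.825 m.
A = 0.941 × 2.05 = 1.92905 m².
Resultant F = γ·h_c·A = 12.3606 × 3.825 × 1.92905 = 91.2041 kN.
I_c = b·h³/12 = 0.941 × 2.05³/12 = 0.675569 m⁴.
Centre of pressure: y_p = y_c + I_c/(y_c·A) = 3.825 + 0.675569/(3.825 × 1.92905) = 3.825 + 0.0915577 = 3.91656 m along the plane.

h_p = 3.92 m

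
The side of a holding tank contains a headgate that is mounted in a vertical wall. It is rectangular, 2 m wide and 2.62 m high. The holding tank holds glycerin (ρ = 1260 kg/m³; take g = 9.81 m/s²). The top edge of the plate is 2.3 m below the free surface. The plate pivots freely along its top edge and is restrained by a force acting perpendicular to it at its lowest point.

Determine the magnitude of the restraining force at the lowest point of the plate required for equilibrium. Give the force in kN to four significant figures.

P ≈ 131.1 kN

γ = ρg = 1260 × 9.81 / 1000 = 12.3606 kN/m³.
The centroid lies 2.62/2 = 1.31 m below the top edge, so the centroid depth is h_c = 2.3 + 1.31 = 3.61 m.
A = 2 × 2.62 = 5.24 m².
Resultant F = γ·h_c·A = 12.3606 × 3.61 × 5.24 = 233.818 kN.
I_c = b·h³/12 = 2 × 2.62³/12 = 2.99745 m⁴.
Centre of pressure: y_p = y_c + I_c/(y_c·A) = 3.61 + 2.99745/(3.61 × 5.24) = 3.61 + 0.158458 = 3.76846 m along the plane.
The resultant acts 1.31 + 0.158458 = 1.46846 m (along the plate) below the hinge at the top edge, so the moment about the hinge is M = F × 1.46846 = 233.818 × 1.46846 = 343.352 kN·m.
A normal force at the bottom, 2.62 m from the hinge, must supply this moment: P = 343.352/2.62 = 131.05 kN.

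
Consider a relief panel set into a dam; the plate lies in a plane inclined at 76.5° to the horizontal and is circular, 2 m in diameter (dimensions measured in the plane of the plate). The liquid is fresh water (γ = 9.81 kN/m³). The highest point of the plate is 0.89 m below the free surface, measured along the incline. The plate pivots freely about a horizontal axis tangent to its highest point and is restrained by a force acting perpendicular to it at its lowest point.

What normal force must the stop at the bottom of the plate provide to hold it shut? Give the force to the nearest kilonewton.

P ≈ 32 kN

γ = 9.81 kN/m³.
Let θ = 76.5° be the plate's angle to the horizontal; measure y along the incline from where the plane meets the free surface. Vertical depth h = y·sinθ with sinθ = 0.972370.
The centroid is at the centre, 1 m below the top of the plate, so y_c = 0.89 + 1 = 1.89 m and h_c = 1.89 × 0.972370 = 1.83778 m.
A = π(1)² = 3.14159 m².
Resultant F = γ·h_c·A = 9.81 × 1.83778 × 3.14159 = 56.6385 kN.
I_c = πr⁴/4 = π × 1⁴/4 = 0.785398 m⁴.
Centre of pressure: y_p = y_c + I_c/(y_c·A) = 1.89 + 0.785398/(1.89 × 3.14159) = 1.89 + 0.132275 = 2.02228 m along the plane.
The resultant acts 1 + 0.132275 = 1.13227 m (along the plate) below the hinge at the top edge, so the moment about the hinge is M = F × 1.13227 = 56.6385 × 1.13227 = 64.1301 kN·m.
A normal force at the bottom, 2 m from the hinge, must supply this moment: P = 64.1301/2 = 32.065 kN.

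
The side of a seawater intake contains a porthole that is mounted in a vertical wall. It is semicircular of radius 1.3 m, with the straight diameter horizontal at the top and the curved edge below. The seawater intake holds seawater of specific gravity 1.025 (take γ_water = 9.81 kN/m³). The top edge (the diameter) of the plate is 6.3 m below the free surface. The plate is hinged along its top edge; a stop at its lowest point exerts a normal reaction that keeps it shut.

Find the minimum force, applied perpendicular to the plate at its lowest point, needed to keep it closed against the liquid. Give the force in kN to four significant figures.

P ≈ 80.05 kN

γ = 1.025 × 9.81 = 10.05525 kN/m³.
The centroid of a semicircle lies 4r/(3π) = 0.551737 m from the diameter, here below the top edge, so the centroid depth is h_c = 6.3 + 0.551737 = 6.85174 m.
A = πr²/2 = π × 1.3²/2 = 2.65465 m².
Resultant F = γ·h_c·A = 10.05525 × 6.85174 × 2.65465 = 182.895 kN.
I_c = (π/8 − 8/(9π))·r⁴ = 0.109757 × 1.3⁴ = 0.313477 m⁴.
Centre of pressure: y_p = y_c + I_c/(y_c·A) = 6.85174 + 0.313477/(6.85174 × 2.65465) = 6.85174 + 0.0172345 = 6.86897 m along the plane.
The resultant acts 0.551737 + 0.0172345 = 0.568972 m (along the plate) below the hinge at the top edge, so the moment about the hinge is M = F × 0.568972 = 182.895 × 0.568972 = 104.062 kN·m.
A normal force at the bottom, 1.3 m from the hinge, must supply this moment: P = 104.062/1.3 = 80.0477 kN.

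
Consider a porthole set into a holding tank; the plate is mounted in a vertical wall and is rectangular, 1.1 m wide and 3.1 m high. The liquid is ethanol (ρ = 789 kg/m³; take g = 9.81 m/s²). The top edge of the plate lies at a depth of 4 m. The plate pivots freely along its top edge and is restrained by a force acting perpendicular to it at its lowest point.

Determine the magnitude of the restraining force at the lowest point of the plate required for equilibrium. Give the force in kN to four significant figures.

P ≈ 80.06 kN

γ = ρg = 789 × 9.81 / 1000 = 7.74009 kN/m³.
The centroid lies 3.1/2 = 1.55 m below the top edge, so the centroid depth is h_c = 4 + 1.55 = 5.55 m.
A = 1.1 × 3.1 = 3.41 m².
Resultant F = γ·h_c·A = 7.74009 × 5.55 × 3.41 = 146.485 kN.
I_c = b·h³/12 = 1.1 × 3.1³/12 = 2.73084 m⁴.
Centre of pressure: y_p = y_c + I_c/(y_c·A) = 5.55 + 2.73084/(5.55 × 3.41) = 5.55 + 0.144294 = 5.69429 m along the plane.
The resultant acts 1.55 + 0.144294 = 1.69429 m (along the plate) below the hinge at the top edge, so the moment about the hinge is M = F × 1.69429 = 146.485 × 1.69429 = 248.188 kN·m.
A normal force at the bottom, 3.1 m from the hinge, must supply this moment: P = 248.188/3.1 = 80.0606 kN.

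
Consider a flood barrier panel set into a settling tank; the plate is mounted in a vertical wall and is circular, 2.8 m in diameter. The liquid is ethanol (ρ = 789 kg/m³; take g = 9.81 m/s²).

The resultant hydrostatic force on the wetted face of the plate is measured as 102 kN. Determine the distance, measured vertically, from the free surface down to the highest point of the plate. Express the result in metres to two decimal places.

d_top ≈ 0.74 m

γ = ρg = 789 × 9.81 / 1000 = 7.74009 kN/m³.
A = π(1.4)² = 6.15752 m².
From F = γ·h_c·A, the centroid depth is h_c = 102/(7.74009 × 6.15752) = 2.14017 m.
The centroid is at the centre, 1.4 m below the top of the plate, so the highest point sits at h_top = 2.14017 − 1.4 = 0.74017 m below the surface.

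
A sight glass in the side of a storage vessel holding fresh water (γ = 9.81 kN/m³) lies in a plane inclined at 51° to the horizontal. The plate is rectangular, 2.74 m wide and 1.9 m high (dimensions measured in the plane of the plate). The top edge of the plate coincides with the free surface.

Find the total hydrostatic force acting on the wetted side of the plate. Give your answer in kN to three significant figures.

F ≈ 37.7 kN

γ = 9.81 kN/m³.
Let θ = 51° be the plate's angle to the horizontal; measure y along the incline from where the plane meets the free surface. Vertical depth h = y·sinθ with sinθ = 0.777146.
The centroid lies 1.9/2 = 0.95 m below the top edge, so y_c = 0.95 m and h_c = 0.95 × 0.777146 = 0.738289 m.
A = 2.74 × 1.9 = 5.206 m².
Resultant F = γ·h_c·A = 9.81 × 0.738289 × 5.206 = 37.7051 kN.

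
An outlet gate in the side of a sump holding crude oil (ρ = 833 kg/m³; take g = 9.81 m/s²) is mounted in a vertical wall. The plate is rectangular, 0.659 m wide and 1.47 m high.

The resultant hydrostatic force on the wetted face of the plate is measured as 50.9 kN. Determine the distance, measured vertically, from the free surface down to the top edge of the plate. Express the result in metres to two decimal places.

γ = ρg = 833 × 9.81 / 1000 = 8.17173 kN/m³.
A = 0.659 × 1.47 = 0.96873 m².
From F = γ·h_c·A, the centroid depth is h_c = 50.9/(8.17173 × 0.96873) = 6.42985 m.
The centroid lies 1.47/2 = 0.735 m below the top edge, so the top edge sits at h_top = 6.42985 − 0.735 = 5.69485 m below the surface.

d_top ≈ 5.69 m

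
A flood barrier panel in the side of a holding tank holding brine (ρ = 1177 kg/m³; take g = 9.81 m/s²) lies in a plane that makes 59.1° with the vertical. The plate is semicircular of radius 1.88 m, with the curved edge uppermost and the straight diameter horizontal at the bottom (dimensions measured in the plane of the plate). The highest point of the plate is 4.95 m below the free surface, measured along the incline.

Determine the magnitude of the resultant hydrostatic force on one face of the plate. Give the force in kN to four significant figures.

γ = ρg = 1177 × 9.81 / 1000 = 11.54637 kN/m³.
The plate makes 59.1° with the vertical, i.e. θ = 90° − 59.1° = 30.9° to the horizontal. Measuring y along the incline from the free-surface line, vertical depth h = y·sinθ with sinθ = 0.513541.
The centroid lies 4r/(3π) = 0.797897 m above the diameter, so r − 4r/(3π) = 1.88 − 0.797897 = 1.0821 m below the topmost point, so y_c = 4.95 + 1.0821 = 6.0321 m and h_c = 6.0321 × 0.513541 = 3.09773 m.
A = πr²/2 = π × 1.88²/2 = 5.55182 m².
Resultant F = γ·h_c·A = 11.54637 × 3.09773 × 5.55182 = 198.575 kN.

F ≈ 198.6 kN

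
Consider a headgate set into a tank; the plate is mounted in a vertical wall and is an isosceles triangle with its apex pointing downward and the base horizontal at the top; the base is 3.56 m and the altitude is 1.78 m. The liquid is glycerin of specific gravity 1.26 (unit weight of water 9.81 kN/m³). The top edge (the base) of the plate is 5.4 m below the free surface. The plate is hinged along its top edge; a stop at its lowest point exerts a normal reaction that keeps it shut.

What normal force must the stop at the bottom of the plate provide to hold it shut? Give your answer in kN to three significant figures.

P ≈ 82.1 kN

γ = 1.26 × 9.81 = 12.3606 kN/m³.
With the apex down, the centroid sits h/3 = 1.78/3 = 0.593333 m below the base (the top edge), so the centroid depth is h_c = 5.4 + 0.593333 = 5.99333 m.
A = ½ × 3.56 × 1.78 = 3.1684 m².
Resultant F = γ·h_c·A = 12.3606 × 5.99333 × 3.1684 = 234.719 kN.
I_c = b·h³/36 = 3.56 × 1.78³/36 = 0.557709 m⁴.
Centre of pressure: y_p = y_c + I_c/(y_c·A) = 5.99333 + 0.557709/(5.99333 × 3.1684) = 5.99333 + 0.0293697 = 6.0227 m along the plane.
The resultant acts 0.593333 + 0.0293697 = 0.622703 m (along the plate) below the hinge at the top edge, so the moment about the hinge is M = F × 0.622703 = 234.719 × 0.622703 = 146.16 kN·m.
A normal force at the bottom, 1.78 m from the hinge, must supply this moment: P = 146.16/1.78 = 82.1124 kN.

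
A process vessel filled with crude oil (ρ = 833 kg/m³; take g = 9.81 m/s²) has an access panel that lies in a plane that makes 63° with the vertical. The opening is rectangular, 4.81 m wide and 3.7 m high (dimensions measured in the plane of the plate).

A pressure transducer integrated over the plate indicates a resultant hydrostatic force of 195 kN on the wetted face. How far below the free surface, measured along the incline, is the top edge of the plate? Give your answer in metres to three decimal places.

y_top ≈ 1.103 m

γ = ρg = 833 × 9.81 / 1000 = 8.17173 kN/m³.
A = 4.81 × 3.7 = 17.797 m².
From F = γ·h_c·A, the centroid depth is h_c = 195/(8.17173 × 17.797) = 1.34083 m.
The plate makes 63° with the vertical, i.e. θ = 90° − 63° = 27° to the horizontal. Measuring y along the incline from the free-surface line, vertical depth h = y·sinθ with sinθ = 0.453990.
Along the incline, y_c = h_c/sinθ = 1.34083/0.453990 = 2.95344 m.
The centroid lies 3.7/2 = 1.85 m below the top edge, so the top edge sits at y_top = 2.95344 − 1.85 = 1.10344 m along the incline.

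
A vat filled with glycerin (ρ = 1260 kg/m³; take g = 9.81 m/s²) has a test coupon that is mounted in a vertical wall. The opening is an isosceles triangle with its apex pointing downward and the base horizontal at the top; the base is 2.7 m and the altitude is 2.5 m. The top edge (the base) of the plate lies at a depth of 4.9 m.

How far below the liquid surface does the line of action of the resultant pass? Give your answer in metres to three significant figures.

γ = ρg = 1260 × 9.81 / 1000 = 12.3606 kN/m³.
With the apex down, the centroid sits h/3 = 2.5/3 = 0.833333 m below the base (the top edge), so the centroid depth is h_c = 4.9 + 0.833333 = 5.73333 m.
A = ½ × 2.7 × 2.5 = 3.375 m².
Resultant F = γ·h_c·A = 12.3606 × 5.73333 × 3.375 = 239.177 kN.
I_c = b·h³/36 = 2.7 × 2.5³/36 = 1.17188 m⁴.
Centre of pressure: y_p = y_c + I_c/(y_c·A) = 5.73333 + 1.17188/(5.73333 × 3.375) = 5.73333 + 0.0605623 = 5.79389 m along the plane.

h_p = 5.79 m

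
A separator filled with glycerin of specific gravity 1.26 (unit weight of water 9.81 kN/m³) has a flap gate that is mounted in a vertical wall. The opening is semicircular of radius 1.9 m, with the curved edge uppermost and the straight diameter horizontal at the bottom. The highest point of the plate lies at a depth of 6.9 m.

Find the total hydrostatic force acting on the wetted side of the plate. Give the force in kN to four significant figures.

F ≈ 560.3 kN

γ = 1.26 × 9.81 = 12.3606 kN/m³.
The centroid lies 4r/(3π) = 0.806385 m above the diameter, so r − 4r/(3π) = 1.9 − 0.806385 = 1.09361 m below the topmost point, so the centroid depth is h_c = 6.9 + 1.09361 = 7.99361 m.
A = πr²/2 = π × 1.9²/2 = 5.67057 m².
Resultant F = γ·h_c·A = 12.3606 × 7.99361 × 5.67057 = 560.285 kN.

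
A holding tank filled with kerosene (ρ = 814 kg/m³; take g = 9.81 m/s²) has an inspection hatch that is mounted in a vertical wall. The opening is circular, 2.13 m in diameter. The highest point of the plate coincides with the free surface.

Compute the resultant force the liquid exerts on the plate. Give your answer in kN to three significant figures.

F ≈ 30.3 kN

γ = ρg = 814 × 9.81 / 1000 = 7.98534 kN/m³.
The centroid is at the centre, 1.065 m below the top of the plate, so the centroid depth is h_c = 1.065 m.
A = π(1.065)² = 3.56327 m².
Resultant F = γ·h_c·A = 7.98534 × 1.065 × 3.56327 = 30.3034 kN.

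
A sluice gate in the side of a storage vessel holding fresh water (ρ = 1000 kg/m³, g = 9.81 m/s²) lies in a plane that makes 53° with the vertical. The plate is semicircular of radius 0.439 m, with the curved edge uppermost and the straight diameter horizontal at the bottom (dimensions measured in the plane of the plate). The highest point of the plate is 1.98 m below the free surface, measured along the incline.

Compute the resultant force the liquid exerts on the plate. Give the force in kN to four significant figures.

γ = ρg = 1000 × 9.81 = 9810 N/m³ = 9.81 kN/m³.
The plate makes 53° with the vertical, i.e. θ = 90° − 53° = 37° to the horizontal. Measuring y along the incline from the free-surface line, vertical depth h = y·sinθ with sinθ = 0.601815.
The centroid lies 4r/(3π) = 0.186317 m above the diameter, so r − 4r/(3π) = 0.439 − 0.186317 = 0.252683 m below the topmost point, so y_c = 1.98 + 0.252683 = 2.23268 m and h_c = 2.23268 × 0.601815 = 1.34366 m.
A = πr²/2 = π × 0.439²/2 = 0.302725 m².
Resultant F = γ·h_c·A = 9.81 × 1.34366 × 0.302725 = 3.99031 kN.

F ≈ 3.990 kN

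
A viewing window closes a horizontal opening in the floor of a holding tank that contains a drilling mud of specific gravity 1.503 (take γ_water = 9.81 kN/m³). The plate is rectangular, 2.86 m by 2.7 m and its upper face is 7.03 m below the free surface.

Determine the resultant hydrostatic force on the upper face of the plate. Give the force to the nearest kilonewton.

F ≈ 800 kN

γ = 1.503 × 9.81 = 14.74443 kN/m³.
The plate is horizontal, so pressure is uniform at p = γ·h = 14.74443 × 7.03 = 103.653 kN/m².
A = 2.86 × 2.7 = 7.722 m².
F = p·A = 103.653 × 7.722 = 800.408 kN.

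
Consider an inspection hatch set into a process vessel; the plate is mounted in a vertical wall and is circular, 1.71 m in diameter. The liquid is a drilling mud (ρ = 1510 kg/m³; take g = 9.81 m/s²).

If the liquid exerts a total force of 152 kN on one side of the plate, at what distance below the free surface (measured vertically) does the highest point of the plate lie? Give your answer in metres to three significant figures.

γ = ρg = 1510 × 9.81 / 1000 = 14.8131 kN/m³.
A = π(0.855)² = 2.29658 m².
From F = γ·h_c·A, the centroid depth is h_c = 152/(14.8131 × 2.29658) = 4.46803 m.
The centroid is at the centre, 0.855 m below the top of the plate, so the highest point sits at h_top = 4.46803 − 0.855 = 3.61303 m below the surface.

d_top ≈ 3.61 m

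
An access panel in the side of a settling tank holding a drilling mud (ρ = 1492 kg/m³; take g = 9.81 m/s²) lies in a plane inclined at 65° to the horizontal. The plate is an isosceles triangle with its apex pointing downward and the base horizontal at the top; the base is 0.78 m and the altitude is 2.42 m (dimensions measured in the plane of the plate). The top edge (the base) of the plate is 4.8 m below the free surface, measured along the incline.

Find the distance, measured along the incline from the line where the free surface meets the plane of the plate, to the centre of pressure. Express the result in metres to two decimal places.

γ = ρg = 1492 × 9.81 / 1000 = 14.63652 kN/m³.
Let θ = 65° be the plate's angle to the horizontal; measure y along the incline from where the plane meets the free surface. Vertical depth h = y·sinθ with sinθ = 0.906308.
With the apex down, the centroid sits h/3 = 2.42/3 = 0.806667 m below the base (the top edge), so y_c = 4.8 + 0.806667 = 5.60667 m and h_c = 5.60667 × 0.906308 = 5.08137 m.
A = ½ × 0.78 × 2.42 = 0.9438 m².
Resultant F = γ·h_c·A = 14.63652 × 5.08137 × 0.9438 = 70.1938 kN.
I_c = b·h³/36 = 0.78 × 2.42³/36 = 0.307071 m⁴.
Centre of pressure: y_p = y_c + I_c/(y_c·A) = 5.60667 + 0.307071/(5.60667 × 0.9438) = 5.60667 + 0.0580302 = 5.6647 m along the plane.

y_p = 5.66 m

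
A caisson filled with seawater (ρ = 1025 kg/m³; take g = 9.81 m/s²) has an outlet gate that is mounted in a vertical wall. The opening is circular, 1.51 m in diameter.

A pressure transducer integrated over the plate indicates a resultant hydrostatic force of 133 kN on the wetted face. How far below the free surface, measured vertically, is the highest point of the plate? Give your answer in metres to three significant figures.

d_top ≈ 6.63 m

γ = ρg = 1025 × 9.81 / 1000 = 10.05525 kN/m³.
A = π(0.755)² = 1.79079 m².
From F = γ·h_c·A, the centroid depth is h_c = 133/(10.05525 × 1.79079) = 7.38608 m.
The centroid is at the centre, 0.755 m below the top of the plate, so the highest point sits at h_top = 7.38608 − 0.755 = 6.63108 m below the surface.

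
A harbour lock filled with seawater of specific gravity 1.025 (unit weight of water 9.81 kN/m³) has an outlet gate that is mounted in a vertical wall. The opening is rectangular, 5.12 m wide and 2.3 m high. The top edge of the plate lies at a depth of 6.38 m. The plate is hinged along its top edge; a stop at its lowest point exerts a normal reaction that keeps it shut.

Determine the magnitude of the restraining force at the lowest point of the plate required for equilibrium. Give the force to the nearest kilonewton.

γ = 1.025 × 9.81 = 10.05525 kN/m³.
The centroid lies 2.3/2 = 1.15 m below the top edge, so the centroid depth is h_c = 6.38 + 1.15 = 7.53 m.
A = 5.12 × 2.3 = 11.776 m².
Resultant F = γ·h_c·A = 10.05525 × 7.53 × 11.776 = 891.632 kN.
I_c = b·h³/12 = 5.12 × 2.3³/12 = 5.19125 m⁴.
Centre of pressure: y_p = y_c + I_c/(y_c·A) = 7.53 + 5.19125/(7.53 × 11.776) = 7.53 + 0.0585436 = 7.58854 m along the plane.
The resultant acts 1.15 + 0.0585436 = 1.20854 m (along the plate) below the hinge at the top edge, so the moment about the hinge is M = F × 1.20854 = 891.632 × 1.20854 = 1077.57 kN·m.
A normal force at the bottom, 2.3 m from the hinge, must supply this moment: P = 1077.57/2.3 = 468.509 kN.

P ≈ 469 kN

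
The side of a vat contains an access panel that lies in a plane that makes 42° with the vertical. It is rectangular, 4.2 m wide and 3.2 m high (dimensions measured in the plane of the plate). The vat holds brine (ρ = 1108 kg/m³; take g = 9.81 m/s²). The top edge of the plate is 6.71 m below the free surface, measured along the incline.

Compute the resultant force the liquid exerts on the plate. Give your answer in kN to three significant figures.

γ = ρg = 1108 × 9.81 / 1000 = 10.86948 kN/m³.
The plate makes 42° with the vertical, i.e. θ = 90° − 42° = 48° to the horizontal. Measuring y along the incline from the free-surface line, vertical depth h = y·sinθ with sinθ = 0.743145.
The centroid lies 3.2/2 = 1.6 m below the top edge, so y_c = 6.71 + 1.6 = 8.31 m and h_c = 8.31 × 0.743145 = 6.17553 m.
A = 4.2 × 3.2 = 13.44 m².
Resultant F = γ·h_c·A = 10.86948 × 6.17553 × 13.44 = 902.157 kN.

F ≈ 902 kN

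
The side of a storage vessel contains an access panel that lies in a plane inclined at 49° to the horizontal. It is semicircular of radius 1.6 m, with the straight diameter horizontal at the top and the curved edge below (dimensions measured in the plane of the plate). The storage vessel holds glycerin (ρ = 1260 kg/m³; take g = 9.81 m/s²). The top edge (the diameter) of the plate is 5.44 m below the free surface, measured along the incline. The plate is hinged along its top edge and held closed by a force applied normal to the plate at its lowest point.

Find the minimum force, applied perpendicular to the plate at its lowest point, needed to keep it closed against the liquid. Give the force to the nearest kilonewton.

γ = ρg = 1260 × 9.81 / 1000 = 12.3606 kN/m³.
Let θ = 49° be the plate's angle to the horizontal; measure y along the incline from where the plane meets the free surface. Vertical depth h = y·sinθ with sinθ = 0.754710.
The centroid of a semicircle lies 4r/(3π) = 0.679061 m from the diameter, here below the top edge, so y_c = 5.44 + 0.679061 = 6.11906 m and h_c = 6.11906 × 0.754710 = 4.61812 m.
A = πr²/2 = π × 1.6²/2 = 4.02124 m².
Resultant F = γ·h_c·A = 12.3606 × 4.61812 × 4.02124 = 229.543 kN.
I_c = (π/8 − 8/(9π))·r⁴ = 0.109757 × 1.6⁴ = 0.719303 m⁴.
Centre of pressure: y_p = y_c + I_c/(y_c·A) = 6.11906 + 0.719303/(6.11906 × 4.02124) = 6.11906 + 0.0292326 = 6.14829 m along the plane.
The resultant acts 0.679061 + 0.0292326 = 0.708294 m (along the plate) below the hinge at the top edge, so the moment about the hinge is M = F × 0.708294 = 229.543 × 0.708294 = 162.584 kN·m.
A normal force at the bottom, 1.6 m from the hinge, must supply this moment: P = 162.584/1.6 = 101.615 kN.

P ≈ 102 kN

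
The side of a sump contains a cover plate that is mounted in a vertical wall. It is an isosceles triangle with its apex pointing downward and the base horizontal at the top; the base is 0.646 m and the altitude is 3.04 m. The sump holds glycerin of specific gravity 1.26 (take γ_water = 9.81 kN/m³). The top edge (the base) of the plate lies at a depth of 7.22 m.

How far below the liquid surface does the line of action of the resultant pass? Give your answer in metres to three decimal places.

γ = 1.26 × 9.81 = 12.3606 kN/m³.
With the apex down, the centroid sits h/3 = 3.04/3 = 1.01333 m below the base (the top edge), so the centroid depth is h_c = 7.22 + 1.01333 = 8.23333 m.
A = ½ × 0.646 × 3.04 = 0.98192 m².
Resultant F = γ·h_c·A = 12.3606 × 8.23333 × 0.98192 = 99.9289 kN.
I_c = b·h³/36 = 0.646 × 3.04³/36 = 0.50414 m⁴.
Centre of pressure: y_p = y_c + I_c/(y_c·A) = 8.23333 + 0.50414/(8.23333 × 0.98192) = 8.23333 + 0.0623591 = 8.29569 m along the plane.

h_p = 8.296 m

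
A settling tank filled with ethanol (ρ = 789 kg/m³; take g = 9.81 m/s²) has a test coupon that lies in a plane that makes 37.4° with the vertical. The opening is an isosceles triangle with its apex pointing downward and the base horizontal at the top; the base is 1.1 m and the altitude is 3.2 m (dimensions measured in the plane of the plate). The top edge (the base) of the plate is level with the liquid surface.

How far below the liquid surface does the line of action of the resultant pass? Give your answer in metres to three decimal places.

h_p = 1.271 m

γ = ρg = 789 × 9.81 / 1000 = 7.74009 kN/m³.
The plate makes 37.4° with the vertical, i.e. θ = 90° − 37.4° = 52.6° to the horizontal. Measuring y along the incline from the free-surface line, vertical depth h = y·sinθ with sinθ = 0.794415.
With the apex down, the centroid sits h/3 = 3.2/3 = 1.06667 m below the base (the top edge), so y_c = 1.06667 m and h_c = 1.06667 × 0.794415 = 0.847379 m.
A = ½ × 1.1 × 3.2 = 1.76 m².
Resultant F = γ·h_c·A = 7.74009 × 0.847379 × 1.76 = 11.5435 kN.
I_c = b·h³/36 = 1.1 × 3.2³/36 = 1.00124 m⁴.
Centre of pressure: y_p = y_c + I_c/(y_c·A) = 1.06667 + 1.00124/(1.06667 × 1.76) = 1.06667 + 0.533329 = 1.6 m along the plane.
Vertically, h_p = y_p·sinθ = 1.6 × 0.794415 = 1.27106 m.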